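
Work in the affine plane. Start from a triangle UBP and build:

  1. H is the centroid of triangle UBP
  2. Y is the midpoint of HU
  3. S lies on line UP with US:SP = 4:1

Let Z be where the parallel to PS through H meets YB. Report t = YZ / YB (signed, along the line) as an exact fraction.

Choose coordinates U = (0, 0), B = (1, 0), P = (0, 1).
1. H is the centroid of triangle UBP ⇒ H = (1/3, 1/3)
2. Y is the midpoint of HU ⇒ Y = (1/6, 1/6)
3. S lies on line UP with US:SP = 4:1 ⇒ S = (0, 4/5)
through H parallel to PS: direction (0, -1/5); meets YB at Z = (1/3, 2/15)
Z = Y + t·(B−Y) with t = 1/5

t = 1/5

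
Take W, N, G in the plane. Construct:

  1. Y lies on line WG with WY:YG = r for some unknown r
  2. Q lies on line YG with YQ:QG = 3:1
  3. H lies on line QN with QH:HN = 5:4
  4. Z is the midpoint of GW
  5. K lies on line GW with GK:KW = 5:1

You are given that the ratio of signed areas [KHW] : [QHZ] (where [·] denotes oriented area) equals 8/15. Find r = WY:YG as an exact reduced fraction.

r = 1/3

Work in coordinates with W = (0, 0), N = (1, 0), G = (0, 1).
1. With WY:YG = r, write λ = r/(r+1) so Y = W + λ·(G−W); Y is affine-linear in λ
2. Q lies on line YG with YQ:QG = 3:1 ⇒ Q is an affine combination of earlier points and hence also affine-linear in λ
3. H lies on line QN with QH:HN = 5:4 ⇒ H is an affine combination of earlier points and hence also affine-linear in λ
4. Z is the midpoint of GW ⇒ Z = (0, 1/2)
5. K lies on line GW with GK:KW = 5:1 ⇒ K = (0, 1/6)
Every point depending on Y is an affine combination of Y and λ-independent points, so each such coordinate is linear in λ; the λ² term in each signed area is a multiple of (G−W)×(G−W) = 0, so 2·[KHW] and 2·[QHZ] are each linear in λ. Evaluating at λ=0 and λ=1:
  2·[KHW] = -5/54,   2·[QHZ] = -5/36·λ − 5/36
So [KHW]:[QHZ] = (-5/54) / (-5/36·λ − 5/36). Setting this equal to 8/15:
  -5/54 = 8/15·(-5/36·λ − 5/36)  ⇒  λ = 1/4
Then r = λ/(1−λ) = (1/4)/(3/4) = 1/3. Check: with r = 1/3, Y = (0, 1/4) and [KHW]:[QHZ] = 8/15 as required.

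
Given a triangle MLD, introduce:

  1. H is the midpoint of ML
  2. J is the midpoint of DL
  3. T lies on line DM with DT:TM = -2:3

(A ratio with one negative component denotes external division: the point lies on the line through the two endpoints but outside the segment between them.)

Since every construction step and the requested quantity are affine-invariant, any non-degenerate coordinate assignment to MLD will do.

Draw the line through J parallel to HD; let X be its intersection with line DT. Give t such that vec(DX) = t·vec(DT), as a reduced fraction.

t = 1/4

Set M = (0, 0), L = (1, 0), D = (0, 1); any affine frame gives the same invariant.
1. H is the midpoint of ML ⇒ H = (1/2, 0)
2. J is the midpoint of DL ⇒ J = (1/2, 1/2)
3. T lies on line DM with DT:TM = -2:3 ⇒ T = (0, 3)
through J parallel to HD: direction (-1/2, 1); meets DT at X = (0, 3/2)
X = D + t·(T−D) with t = 1/4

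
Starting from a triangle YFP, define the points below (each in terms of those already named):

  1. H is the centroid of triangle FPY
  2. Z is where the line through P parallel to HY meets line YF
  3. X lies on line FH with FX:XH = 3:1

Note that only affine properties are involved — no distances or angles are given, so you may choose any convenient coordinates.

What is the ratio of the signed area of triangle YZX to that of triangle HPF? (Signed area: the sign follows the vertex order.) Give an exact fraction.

Choose coordinates Y = (0, 0), F = (1, 0), P = (0, 1).
1. H is the centroid of triangle FPY ⇒ H = (1/3, 1/3)
2. Z is where the line through P parallel to HY meets line YF ⇒ Z = (-1, 0)
3. X lies on line FH with FX:XH = 3:1 ⇒ X = (1/2, 1/4)
2·[YZX] = -1/4, 2·[HPF] = -1/3
[YZX]:[HPF] = -1/4:-1/3 = 3/4

[YZX]:[HPF] = 3/4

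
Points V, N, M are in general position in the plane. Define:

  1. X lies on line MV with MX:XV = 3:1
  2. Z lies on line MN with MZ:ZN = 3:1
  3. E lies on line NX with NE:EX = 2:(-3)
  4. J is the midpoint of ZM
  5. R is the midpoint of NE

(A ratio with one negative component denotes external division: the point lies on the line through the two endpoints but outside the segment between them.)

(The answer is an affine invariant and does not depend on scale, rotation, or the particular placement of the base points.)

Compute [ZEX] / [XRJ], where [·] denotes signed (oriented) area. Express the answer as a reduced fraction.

Assign V = (0, 0), N = (1, 0), M = (0, 1) — the answer is frame-independent, so this choice is without loss of generality.
1. X lies on line MV with MX:XV = 3:1 ⇒ X = (0, 1/4)
2. Z lies on line MN with MZ:ZN = 3:1 ⇒ Z = (3/4, 1/4)
3. E lies on line NX with NE:EX = 2:(-3) ⇒ E = (3, -1/2)
4. J is the midpoint of ZM ⇒ J = (3/8, 5/8)
5. R is the midpoint of NE ⇒ R = (2, -1/4)
2·[ZEX] = -9/16, 2·[XRJ] = 15/16
[ZEX]:[XRJ] = -9/16:15/16 = -3/5

[ZEX]:[XRJ] = -3/5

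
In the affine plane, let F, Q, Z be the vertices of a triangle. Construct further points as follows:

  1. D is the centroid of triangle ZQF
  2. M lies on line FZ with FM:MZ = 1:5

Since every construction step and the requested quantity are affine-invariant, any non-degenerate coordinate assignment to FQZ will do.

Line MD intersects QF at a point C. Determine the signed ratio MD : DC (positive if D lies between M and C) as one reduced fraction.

Choose coordinates F = (0, 0), Q = (1, 0), Z = (0, 1).
1. D is the centroid of triangle ZQF ⇒ D = (1/3, 1/3)
2. M lies on line FZ with FM:MZ = 1:5 ⇒ M = (0, 1/6)
line MD meets QF at C = (-1/3, 0)
D = M + t·(C−M) with t = -1, so MD:DC = -1:2

MD:DC = -1/2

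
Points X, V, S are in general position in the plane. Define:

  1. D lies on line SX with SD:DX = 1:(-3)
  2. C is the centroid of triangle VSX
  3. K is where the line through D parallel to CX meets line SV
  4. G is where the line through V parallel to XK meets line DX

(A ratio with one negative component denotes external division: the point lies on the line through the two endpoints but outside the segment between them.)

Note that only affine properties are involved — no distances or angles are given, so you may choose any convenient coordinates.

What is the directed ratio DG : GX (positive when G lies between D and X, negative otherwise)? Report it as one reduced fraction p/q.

DG:GX = -7/10

Assign X = (0, 0), V = (1, 0), S = (0, 1) — the answer is frame-independent, so this choice is without loss of generality.
1. D lies on line SX with SD:DX = 1:(-3) ⇒ D = (0, 3/2)
2. C is the centroid of triangle VSX ⇒ C = (1/3, 1/3)
3. K is where the line through D parallel to CX meets line SV ⇒ K = (-1/4, 5/4)
4. G is where the line through V parallel to XK meets line DX ⇒ G = (0, 5)
G = D + t·(X−D) with t = -7/3, so DG:GX = t:(1−t) = -7/3:10/3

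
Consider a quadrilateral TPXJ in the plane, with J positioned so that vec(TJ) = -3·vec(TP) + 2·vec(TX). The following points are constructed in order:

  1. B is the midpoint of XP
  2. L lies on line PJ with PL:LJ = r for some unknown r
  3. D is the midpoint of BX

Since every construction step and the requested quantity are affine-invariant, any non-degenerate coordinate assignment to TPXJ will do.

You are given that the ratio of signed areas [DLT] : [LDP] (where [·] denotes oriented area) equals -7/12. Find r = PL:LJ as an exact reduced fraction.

Work in coordinates with T = (0, 0), P = (1, 0), X = (0, 1), J = (-3, 2).
1. B is the midpoint of XP ⇒ B = (1/2, 1/2)
2. With PL:LJ = r, write λ = r/(r+1) so L = P + λ·(J−P); L is affine-linear in λ
3. D is the midpoint of BX ⇒ D = (1/4, 3/4)
Every point depending on L is an affine combination of L and λ-independent points, so each such coordinate is linear in λ; the λ² term in each signed area is a multiple of (J−P)×(J−P) = 0, so 2·[DLT] and 2·[LDP] are each linear in λ. Evaluating at λ=0 and λ=1:
  2·[DLT] = 7/2·λ − 3/4,   2·[LDP] = -3/2·λ
So [DLT]:[LDP] = (7/2·λ − 3/4) / (-3/2·λ). Setting this equal to -7/12:
  7/2·λ − 3/4 = -7/12·(-3/2·λ)  ⇒  λ = 2/7
Then r = λ/(1−λ) = (2/7)/(5/7) = 2/5. Check: with r = 2/5, L = (-1/7, 4/7) and [DLT]:[LDP] = -7/12 as required.

r = 2/5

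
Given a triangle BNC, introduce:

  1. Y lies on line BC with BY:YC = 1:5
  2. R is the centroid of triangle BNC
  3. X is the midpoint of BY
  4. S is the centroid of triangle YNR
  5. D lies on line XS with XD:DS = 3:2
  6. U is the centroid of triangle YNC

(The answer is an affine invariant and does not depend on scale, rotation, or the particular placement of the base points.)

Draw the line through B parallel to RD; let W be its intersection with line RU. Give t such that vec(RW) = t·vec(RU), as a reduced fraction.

Assign B = (0, 0), N = (1, 0), C = (0, 1) — the answer is frame-independent, so this choice is without loss of generality.
1. Y lies on line BC with BY:YC = 1:5 ⇒ Y = (0, 1/6)
2. R is the centroid of triangle BNC ⇒ R = (1/3, 1/3)
3. X is the midpoint of BY ⇒ X = (0, 1/12)
4. S is the centroid of triangle YNR ⇒ S = (4/9, 1/6)
5. D lies on line XS with XD:DS = 3:2 ⇒ D = (4/15, 2/15)
6. U is the centroid of triangle YNC ⇒ U = (1/3, 7/18)
through B parallel to RD: direction (-1/15, -1/5); meets RU at W = (1/3, 1)
W = R + t·(U−R) with t = 12

t = 12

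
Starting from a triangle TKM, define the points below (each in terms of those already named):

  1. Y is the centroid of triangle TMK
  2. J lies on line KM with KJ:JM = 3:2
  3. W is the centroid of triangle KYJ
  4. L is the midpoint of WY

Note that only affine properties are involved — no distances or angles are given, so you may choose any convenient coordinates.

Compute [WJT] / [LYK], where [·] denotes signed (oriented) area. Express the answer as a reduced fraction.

[WJT]:[LYK] = 20/3

Assign T = (0, 0), K = (1, 0), M = (0, 1) — the answer is frame-independent, so this choice is without loss of generality.
1. Y is the centroid of triangle TMK ⇒ Y = (1/3, 1/3)
2. J lies on line KM with KJ:JM = 3:2 ⇒ J = (2/5, 3/5)
3. W is the centroid of triangle KYJ ⇒ W = (26/45, 14/45)
4. L is the midpoint of WY ⇒ L = (41/90, 29/90)
2·[WJT] = 2/9, 2·[LYK] = 1/30
[WJT]:[LYK] = 2/9:1/30 = 20/3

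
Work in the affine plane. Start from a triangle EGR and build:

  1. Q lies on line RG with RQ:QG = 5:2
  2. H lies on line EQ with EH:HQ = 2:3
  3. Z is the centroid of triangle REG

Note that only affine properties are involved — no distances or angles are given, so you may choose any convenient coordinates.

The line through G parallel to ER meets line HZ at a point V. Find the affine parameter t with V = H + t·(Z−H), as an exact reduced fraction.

t = 15

Work in coordinates with E = (0, 0), G = (1, 0), R = (0, 1).
1. Q lies on line RG with RQ:QG = 5:2 ⇒ Q = (5/7, 2/7)
2. H lies on line EQ with EH:HQ = 2:3 ⇒ H = (2/7, 4/35)
3. Z is the centroid of triangle REG ⇒ Z = (1/3, 1/3)
through G parallel to ER: direction (0, 1); meets HZ at V = (1, 17/5)
V = H + t·(Z−H) with t = 15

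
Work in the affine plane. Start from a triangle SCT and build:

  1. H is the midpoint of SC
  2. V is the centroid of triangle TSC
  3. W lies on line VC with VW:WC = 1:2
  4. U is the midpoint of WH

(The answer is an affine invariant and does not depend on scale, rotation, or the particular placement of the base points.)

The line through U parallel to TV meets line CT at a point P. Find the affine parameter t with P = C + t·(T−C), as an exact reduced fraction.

t = 5/6

Choose coordinates S = (0, 0), C = (1, 0), T = (0, 1).
1. H is the midpoint of SC ⇒ H = (1/2, 0)
2. V is the centroid of triangle TSC ⇒ V = (1/3, 1/3)
3. W lies on line VC with VW:WC = 1:2 ⇒ W = (5/9, 2/9)
4. U is the midpoint of WH ⇒ U = (19/36, 1/9)
through U parallel to TV: direction (1/3, -2/3); meets CT at P = (1/6, 5/6)
P = C + t·(T−C) with t = 5/6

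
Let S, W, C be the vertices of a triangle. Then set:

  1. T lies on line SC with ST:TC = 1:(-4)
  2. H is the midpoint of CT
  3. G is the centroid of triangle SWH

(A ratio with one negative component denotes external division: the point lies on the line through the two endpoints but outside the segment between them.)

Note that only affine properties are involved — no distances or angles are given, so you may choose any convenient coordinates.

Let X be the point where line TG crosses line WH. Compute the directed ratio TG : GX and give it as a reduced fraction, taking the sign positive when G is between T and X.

TG:GX = 5

Assign S = (0, 0), W = (1, 0), C = (0, 1) — the answer is frame-independent, so this choice is without loss of generality.
1. T lies on line SC with ST:TC = 1:(-4) ⇒ T = (0, -1/3)
2. H is the midpoint of CT ⇒ H = (0, 1/3)
3. G is the centroid of triangle SWH ⇒ G = (1/3, 1/9)
line TG meets WH at X = (2/5, 1/5)
G = T + t·(X−T) with t = 5/6, so TG:GX = 5/6:1/6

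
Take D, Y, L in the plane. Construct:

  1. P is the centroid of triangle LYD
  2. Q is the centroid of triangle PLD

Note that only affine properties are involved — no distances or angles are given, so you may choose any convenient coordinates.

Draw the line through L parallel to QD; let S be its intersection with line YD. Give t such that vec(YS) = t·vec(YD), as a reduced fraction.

Work in coordinates with D = (0, 0), Y = (1, 0), L = (0, 1).
1. P is the centroid of triangle LYD ⇒ P = (1/3, 1/3)
2. Q is the centroid of triangle PLD ⇒ Q = (1/9, 4/9)
through L parallel to QD: direction (-1/9, -4/9); meets YD at S = (-1/4, 0)
S = Y + t·(D−Y) with t = 5/4

t = 5/4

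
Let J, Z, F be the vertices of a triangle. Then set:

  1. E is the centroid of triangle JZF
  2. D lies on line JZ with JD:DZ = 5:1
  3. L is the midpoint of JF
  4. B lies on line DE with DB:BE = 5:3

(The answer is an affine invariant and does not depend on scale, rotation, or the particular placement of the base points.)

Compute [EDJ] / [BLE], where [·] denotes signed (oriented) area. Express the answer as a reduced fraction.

Choose coordinates J = (0, 0), Z = (1, 0), F = (0, 1).
1. E is the centroid of triangle JZF ⇒ E = (1/3, 1/3)
2. D lies on line JZ with JD:DZ = 5:1 ⇒ D = (5/6, 0)
3. L is the midpoint of JF ⇒ L = (0, 1/2)
4. B lies on line DE with DB:BE = 5:3 ⇒ B = (25/48, 5/24)
2·[EDJ] = -5/18, 2·[BLE] = -1/96
[EDJ]:[BLE] = -5/18:-1/96 = 80/3

[EDJ]:[BLE] = 80/3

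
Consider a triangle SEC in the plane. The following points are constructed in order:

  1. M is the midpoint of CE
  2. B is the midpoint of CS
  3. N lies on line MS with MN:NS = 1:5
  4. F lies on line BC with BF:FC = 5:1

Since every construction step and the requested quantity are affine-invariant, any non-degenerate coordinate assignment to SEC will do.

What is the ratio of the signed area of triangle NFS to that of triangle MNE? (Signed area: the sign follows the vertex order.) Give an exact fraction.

[NFS]:[MNE] = 55/12

Choose coordinates S = (0, 0), E = (1, 0), C = (0, 1).
1. M is the midpoint of CE ⇒ M = (1/2, 1/2)
2. B is the midpoint of CS ⇒ B = (0, 1/2)
3. N lies on line MS with MN:NS = 1:5 ⇒ N = (5/12, 5/12)
4. F lies on line BC with BF:FC = 5:1 ⇒ F = (0, 11/12)
2·[NFS] = 55/144, 2·[MNE] = 1/12
[NFS]:[MNE] = 55/144:1/12 = 55/12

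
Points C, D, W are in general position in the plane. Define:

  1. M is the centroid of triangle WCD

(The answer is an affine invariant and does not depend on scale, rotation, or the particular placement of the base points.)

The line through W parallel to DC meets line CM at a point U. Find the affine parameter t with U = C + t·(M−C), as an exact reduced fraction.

t = 3

Choose coordinates C = (0, 0), D = (1, 0), W = (0, 1).
1. M is the centroid of triangle WCD ⇒ M = (1/3, 1/3)
through W parallel to DC: direction (-1, 0); meets CM at U = (1, 1)
U = C + t·(M−C) with t = 3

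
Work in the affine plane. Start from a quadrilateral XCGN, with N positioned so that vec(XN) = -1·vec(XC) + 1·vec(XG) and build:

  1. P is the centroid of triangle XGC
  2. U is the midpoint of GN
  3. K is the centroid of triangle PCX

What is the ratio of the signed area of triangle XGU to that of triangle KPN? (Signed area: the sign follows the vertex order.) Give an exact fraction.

Choose coordinates X = (0, 0), C = (1, 0), G = (0, 1), N = (-1, 1).
1. P is the centroid of triangle XGC ⇒ P = (1/3, 1/3)
2. U is the midpoint of GN ⇒ U = (-1/2, 1)
3. K is the centroid of triangle PCX ⇒ K = (4/9, 1/9)
2·[XGU] = 1/2, 2·[KPN] = 2/9
[XGU]:[KPN] = 1/2:2/9 = 9/4

[XGU]:[KPN] = 9/4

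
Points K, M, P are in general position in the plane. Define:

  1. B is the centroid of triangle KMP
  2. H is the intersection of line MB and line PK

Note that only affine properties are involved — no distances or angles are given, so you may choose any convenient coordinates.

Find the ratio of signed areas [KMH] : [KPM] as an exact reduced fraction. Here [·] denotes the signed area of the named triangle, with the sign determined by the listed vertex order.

[KMH]:[KPM] = -1/2

Assign K = (0, 0), M = (1, 0), P = (0, 1) — the answer is frame-independent, so this choice is without loss of generality.
1. B is the centroid of triangle KMP ⇒ B = (1/3, 1/3)
2. H is the intersection of line MB and line PK ⇒ H = (0, 1/2)
2·[KMH] = 1/2, 2·[KPM] = -1
[KMH]:[KPM] = 1/2:-1 = -1/2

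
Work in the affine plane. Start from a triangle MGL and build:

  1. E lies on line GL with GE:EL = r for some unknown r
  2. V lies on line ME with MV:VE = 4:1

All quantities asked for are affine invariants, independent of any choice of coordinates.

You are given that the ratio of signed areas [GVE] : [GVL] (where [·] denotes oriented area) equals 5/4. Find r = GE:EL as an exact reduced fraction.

r = -5

Work in coordinates with M = (0, 0), G = (1, 0), L = (0, 1).
1. With GE:EL = r, write λ = r/(r+1) so E = G + λ·(L−G); E is affine-linear in λ
2. V lies on line ME with MV:VE = 4:1 ⇒ V is an affine combination of earlier points and hence also affine-linear in λ
Every point depending on E is an affine combination of E and λ-independent points, so each such coordinate is linear in λ; the λ² term in each signed area is a multiple of (L−G)×(L−G) = 0, so 2·[GVE] and 2·[GVL] are each linear in λ. Evaluating at λ=0 and λ=1:
  2·[GVE] = -1/5·λ,   2·[GVL] = -1/5
So [GVE]:[GVL] = (-1/5·λ) / (-1/5). Setting this equal to 5/4:
  -1/5·λ = 5/4·(-1/5)  ⇒  λ = 5/4
Then r = λ/(1−λ) = (5/4)/(-1/4) = -5. Check: with r = -5, E = (-1/4, 5/4) and [GVE]:[GVL] = 5/4 as required.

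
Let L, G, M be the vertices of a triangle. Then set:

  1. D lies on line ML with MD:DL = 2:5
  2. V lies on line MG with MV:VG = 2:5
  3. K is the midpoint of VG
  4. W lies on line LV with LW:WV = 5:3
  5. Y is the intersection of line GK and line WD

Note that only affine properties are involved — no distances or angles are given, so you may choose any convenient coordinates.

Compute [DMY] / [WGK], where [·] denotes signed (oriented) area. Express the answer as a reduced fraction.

Work in coordinates with L = (0, 0), G = (1, 0), M = (0, 1).
1. D lies on line ML with MD:DL = 2:5 ⇒ D = (0, 5/7)
2. V lies on line MG with MV:VG = 2:5 ⇒ V = (2/7, 5/7)
3. K is the midpoint of VG ⇒ K = (9/14, 5/14)
4. W lies on line LV with LW:WV = 5:3 ⇒ W = (5/28, 25/56)
5. Y is the intersection of line GK and line WD ⇒ Y = (-4/7, 11/7)
2·[DMY] = 8/49, 2·[WGK] = 15/112
[DMY]:[WGK] = 8/49:15/112 = 128/105

[DMY]:[WGK] = 128/105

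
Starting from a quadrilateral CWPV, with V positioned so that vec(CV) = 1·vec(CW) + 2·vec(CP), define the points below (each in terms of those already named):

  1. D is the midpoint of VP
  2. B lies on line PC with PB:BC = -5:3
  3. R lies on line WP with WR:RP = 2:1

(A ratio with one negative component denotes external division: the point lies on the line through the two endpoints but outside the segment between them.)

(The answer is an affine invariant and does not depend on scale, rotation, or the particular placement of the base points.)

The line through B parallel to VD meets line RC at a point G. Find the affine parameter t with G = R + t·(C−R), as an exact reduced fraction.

Assign C = (0, 0), W = (1, 0), P = (0, 1), V = (1, 2) — the answer is frame-independent, so this choice is without loss of generality.
1. D is the midpoint of VP ⇒ D = (1/2, 3/2)
2. B lies on line PC with PB:BC = -5:3 ⇒ B = (0, -3/2)
3. R lies on line WP with WR:RP = 2:1 ⇒ R = (1/3, 2/3)
through B parallel to VD: direction (-1/2, -1/2); meets RC at G = (-3/2, -3)
G = R + t·(C−R) with t = 11/2

t = 11/2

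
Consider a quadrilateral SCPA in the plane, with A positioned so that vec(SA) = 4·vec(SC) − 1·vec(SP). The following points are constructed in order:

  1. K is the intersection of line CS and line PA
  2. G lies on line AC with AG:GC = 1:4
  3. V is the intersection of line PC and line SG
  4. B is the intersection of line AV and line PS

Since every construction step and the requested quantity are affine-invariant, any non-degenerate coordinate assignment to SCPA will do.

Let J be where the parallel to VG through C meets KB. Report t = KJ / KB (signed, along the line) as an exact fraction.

t = 140/263

Assign S = (0, 0), C = (1, 0), P = (0, 1), A = (4, -1) — the answer is frame-independent, so this choice is without loss of generality.
1. K is the intersection of line CS and line PA ⇒ K = (2, 0)
2. G lies on line AC with AG:GC = 1:4 ⇒ G = (17/5, -4/5)
3. V is the intersection of line PC and line SG ⇒ V = (17/13, -4/13)
4. B is the intersection of line AV and line PS ⇒ B = (0, 1/35)
through C parallel to VG: direction (136/65, -32/65); meets KB at J = (246/263, 4/263)
J = K + t·(B−K) with t = 140/263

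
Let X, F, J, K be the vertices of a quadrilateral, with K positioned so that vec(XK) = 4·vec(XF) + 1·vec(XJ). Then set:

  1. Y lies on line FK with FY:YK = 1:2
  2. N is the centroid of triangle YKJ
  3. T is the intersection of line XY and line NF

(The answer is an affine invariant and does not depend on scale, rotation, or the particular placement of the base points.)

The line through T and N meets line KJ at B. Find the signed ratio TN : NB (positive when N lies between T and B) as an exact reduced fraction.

TN:NB = 28/11

Work in coordinates with X = (0, 0), F = (1, 0), J = (0, 1), K = (4, 1).
1. Y lies on line FK with FY:YK = 1:2 ⇒ Y = (2, 1/3)
2. N is the centroid of triangle YKJ ⇒ N = (2, 7/9)
3. T is the intersection of line XY and line NF ⇒ T = (14/11, 7/33)
line TN meets KJ at B = (16/7, 1)
N = T + t·(B−T) with t = 28/39, so TN:NB = 28/39:11/39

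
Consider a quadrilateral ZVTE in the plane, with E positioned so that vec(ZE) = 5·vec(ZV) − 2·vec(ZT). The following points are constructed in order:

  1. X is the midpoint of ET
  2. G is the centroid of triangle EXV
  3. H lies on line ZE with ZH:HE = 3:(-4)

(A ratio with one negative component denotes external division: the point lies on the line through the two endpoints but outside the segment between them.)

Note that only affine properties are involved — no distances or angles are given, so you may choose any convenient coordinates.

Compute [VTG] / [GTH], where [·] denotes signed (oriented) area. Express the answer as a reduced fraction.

[VTG]:[GTH] = -3/40

Choose coordinates Z = (0, 0), V = (1, 0), T = (0, 1), E = (5, -2).
1. X is the midpoint of ET ⇒ X = (5/2, -1/2)
2. G is the centroid of triangle EXV ⇒ G = (17/6, -5/6)
3. H lies on line ZE with ZH:HE = 3:(-4) ⇒ H = (-15, 6)
2·[VTG] = -1, 2·[GTH] = 40/3
[VTG]:[GTH] = -1:40/3 = -3/40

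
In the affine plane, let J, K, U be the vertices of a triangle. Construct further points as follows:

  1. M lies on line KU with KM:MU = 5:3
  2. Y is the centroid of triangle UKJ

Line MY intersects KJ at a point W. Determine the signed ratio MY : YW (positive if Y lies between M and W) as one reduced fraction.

Assign J = (0, 0), K = (1, 0), U = (0, 1) — the answer is frame-independent, so this choice is without loss of generality.
1. M lies on line KU with KM:MU = 5:3 ⇒ M = (3/8, 5/8)
2. Y is the centroid of triangle UKJ ⇒ Y = (1/3, 1/3)
line MY meets KJ at W = (2/7, 0)
Y = M + t·(W−M) with t = 7/15, so MY:YW = 7/15:8/15

MY:YW = 7/8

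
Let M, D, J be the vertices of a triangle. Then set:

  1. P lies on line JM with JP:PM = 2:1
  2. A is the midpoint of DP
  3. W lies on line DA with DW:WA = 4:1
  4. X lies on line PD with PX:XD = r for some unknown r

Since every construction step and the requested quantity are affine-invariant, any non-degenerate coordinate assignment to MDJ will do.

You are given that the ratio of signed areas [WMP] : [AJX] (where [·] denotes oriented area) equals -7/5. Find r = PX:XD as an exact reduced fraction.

r = 2/5

Work in coordinates with M = (0, 0), D = (1, 0), J = (0, 1).
1. P lies on line JM with JP:PM = 2:1 ⇒ P = (0, 1/3)
2. A is the midpoint of DP ⇒ A = (1/2, 1/6)
3. W lies on line DA with DW:WA = 4:1 ⇒ W = (3/5, 2/15)
4. With PX:XD = r, write λ = r/(r+1) so X = P + λ·(D−P); X is affine-linear in λ
Every point depending on X is an affine combination of X and λ-independent points, so each such coordinate is linear in λ; the λ² term in each signed area is a multiple of (D−P)×(D−P) = 0, so 2·[WMP] and 2·[AJX] are each linear in λ. Evaluating at λ=0 and λ=1:
  2·[WMP] = -1/5,   2·[AJX] = -2/3·λ + 1/3
So [WMP]:[AJX] = (-1/5) / (-2/3·λ + 1/3). Setting this equal to -7/5:
  -1/5 = -7/5·(-2/3·λ + 1/3)  ⇒  λ = 2/7
Then r = λ/(1−λ) = (2/7)/(5/7) = 2/5. Check: with r = 2/5, X = (2/7, 5/21) and [WMP]:[AJX] = -7/5 as required.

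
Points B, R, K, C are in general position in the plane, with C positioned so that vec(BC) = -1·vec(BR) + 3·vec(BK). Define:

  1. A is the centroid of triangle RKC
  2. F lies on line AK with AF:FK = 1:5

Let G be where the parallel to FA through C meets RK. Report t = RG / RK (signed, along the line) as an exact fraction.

Set B = (0, 0), R = (1, 0), K = (0, 1), C = (-1, 3); any affine frame gives the same invariant.
1. A is the centroid of triangle RKC ⇒ A = (0, 4/3)
2. F lies on line AK with AF:FK = 1:5 ⇒ F = (0, 23/18)
through C parallel to FA: direction (0, 1/18); meets RK at G = (-1, 2)
G = R + t·(K−R) with t = 2

t = 2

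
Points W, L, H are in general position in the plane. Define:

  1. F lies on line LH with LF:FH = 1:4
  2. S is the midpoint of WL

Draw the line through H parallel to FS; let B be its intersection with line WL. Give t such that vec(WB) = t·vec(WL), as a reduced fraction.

t = -3/2

Assign W = (0, 0), L = (1, 0), H = (0, 1) — the answer is frame-independent, so this choice is without loss of generality.
1. F lies on line LH with LF:FH = 1:4 ⇒ F = (4/5, 1/5)
2. S is the midpoint of WL ⇒ S = (1/2, 0)
through H parallel to FS: direction (-3/10, -1/5); meets WL at B = (-3/2, 0)
B = W + t·(L−W) with t = -3/2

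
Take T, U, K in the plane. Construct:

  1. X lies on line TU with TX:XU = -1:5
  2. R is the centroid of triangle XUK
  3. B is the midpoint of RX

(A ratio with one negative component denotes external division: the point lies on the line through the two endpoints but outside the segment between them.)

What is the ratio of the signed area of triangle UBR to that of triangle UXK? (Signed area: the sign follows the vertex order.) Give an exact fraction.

[UBR]:[UXK] = 1/6

Set T = (0, 0), U = (1, 0), K = (0, 1); any affine frame gives the same invariant.
1. X lies on line TU with TX:XU = -1:5 ⇒ X = (-1/4, 0)
2. R is the centroid of triangle XUK ⇒ R = (1/4, 1/3)
3. B is the midpoint of RX ⇒ B = (0, 1/6)
2·[UBR] = -5/24, 2·[UXK] = -5/4
[UBR]:[UXK] = -5/24:-5/4 = 1/6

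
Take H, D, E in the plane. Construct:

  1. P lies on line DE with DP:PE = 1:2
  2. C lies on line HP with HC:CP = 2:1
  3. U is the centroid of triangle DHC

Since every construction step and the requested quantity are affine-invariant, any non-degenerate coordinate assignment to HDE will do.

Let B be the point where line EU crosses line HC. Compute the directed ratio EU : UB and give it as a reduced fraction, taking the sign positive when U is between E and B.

Set H = (0, 0), D = (1, 0), E = (0, 1); any affine frame gives the same invariant.
1. P lies on line DE with DP:PE = 1:2 ⇒ P = (2/3, 1/3)
2. C lies on line HP with HC:CP = 2:1 ⇒ C = (4/9, 2/9)
3. U is the centroid of triangle DHC ⇒ U = (13/27, 2/27)
line EU meets HC at B = (26/63, 13/63)
U = E + t·(B−E) with t = 7/6, so EU:UB = 7/6:-1/6

EU:UB = -7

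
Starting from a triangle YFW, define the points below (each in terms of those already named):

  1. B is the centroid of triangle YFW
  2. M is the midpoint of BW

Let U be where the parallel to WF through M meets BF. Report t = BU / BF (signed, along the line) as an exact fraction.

t = 1/2

Work in coordinates with Y = (0, 0), F = (1, 0), W = (0, 1).
1. B is the centroid of triangle YFW ⇒ B = (1/3, 1/3)
2. M is the midpoint of BW ⇒ M = (1/6, 2/3)
through M parallel to WF: direction (1, -1); meets BF at U = (2/3, 1/6)
U = B + t·(F−B) with t = 1/2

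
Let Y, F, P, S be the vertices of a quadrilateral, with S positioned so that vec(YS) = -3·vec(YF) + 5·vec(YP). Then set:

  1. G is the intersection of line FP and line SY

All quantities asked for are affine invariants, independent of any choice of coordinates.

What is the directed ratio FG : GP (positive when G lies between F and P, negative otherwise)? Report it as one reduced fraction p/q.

FG:GP = -5/3

Assign Y = (0, 0), F = (1, 0), P = (0, 1), S = (-3, 5) — the answer is frame-independent, so this choice is without loss of generality.
1. G is the intersection of line FP and line SY ⇒ G = (-3/2, 5/2)
G = F + t·(P−F) with t = 5/2, so FG:GP = t:(1−t) = 5/2:-3/2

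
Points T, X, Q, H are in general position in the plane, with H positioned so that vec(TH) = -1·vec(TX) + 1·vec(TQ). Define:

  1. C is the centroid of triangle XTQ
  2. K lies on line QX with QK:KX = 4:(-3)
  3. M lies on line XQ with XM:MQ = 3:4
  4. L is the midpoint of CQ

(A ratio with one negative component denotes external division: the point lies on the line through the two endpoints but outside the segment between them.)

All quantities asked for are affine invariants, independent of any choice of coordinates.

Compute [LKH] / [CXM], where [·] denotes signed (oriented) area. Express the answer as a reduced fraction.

Choose coordinates T = (0, 0), X = (1, 0), Q = (0, 1), H = (-1, 1).
1. C is the centroid of triangle XTQ ⇒ C = (1/3, 1/3)
2. K lies on line QX with QK:KX = 4:(-3) ⇒ K = (4, -3)
3. M lies on line XQ with XM:MQ = 3:4 ⇒ M = (4/7, 3/7)
4. L is the midpoint of CQ ⇒ L = (1/6, 2/3)
2·[LKH] = -3, 2·[CXM] = 1/7
[LKH]:[CXM] = -3:1/7 = -21

[LKH]:[CXM] = -21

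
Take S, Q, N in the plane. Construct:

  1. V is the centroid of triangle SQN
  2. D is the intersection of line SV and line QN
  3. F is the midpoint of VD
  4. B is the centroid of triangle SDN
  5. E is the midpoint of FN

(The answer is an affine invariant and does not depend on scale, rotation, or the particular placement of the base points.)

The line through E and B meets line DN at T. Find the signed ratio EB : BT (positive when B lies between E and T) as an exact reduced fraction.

EB:BT = -3/4

Choose coordinates S = (0, 0), Q = (1, 0), N = (0, 1).
1. V is the centroid of triangle SQN ⇒ V = (1/3, 1/3)
2. D is the intersection of line SV and line QN ⇒ D = (1/2, 1/2)
3. F is the midpoint of VD ⇒ F = (5/12, 5/12)
4. B is the centroid of triangle SDN ⇒ B = (1/6, 1/2)
5. E is the midpoint of FN ⇒ E = (5/24, 17/24)
line EB meets DN at T = (2/9, 7/9)
B = E + t·(T−E) with t = -3, so EB:BT = -3:4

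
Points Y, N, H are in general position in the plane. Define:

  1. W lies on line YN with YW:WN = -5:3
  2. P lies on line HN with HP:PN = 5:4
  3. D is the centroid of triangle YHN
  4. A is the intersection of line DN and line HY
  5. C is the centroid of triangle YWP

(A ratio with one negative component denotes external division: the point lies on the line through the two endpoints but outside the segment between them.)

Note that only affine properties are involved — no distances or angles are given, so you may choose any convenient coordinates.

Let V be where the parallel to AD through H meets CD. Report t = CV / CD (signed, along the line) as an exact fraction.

t = -37/17

Assign Y = (0, 0), N = (1, 0), H = (0, 1) — the answer is frame-independent, so this choice is without loss of generality.
1. W lies on line YN with YW:WN = -5:3 ⇒ W = (5/2, 0)
2. P lies on line HN with HP:PN = 5:4 ⇒ P = (5/9, 4/9)
3. D is the centroid of triangle YHN ⇒ D = (1/3, 1/3)
4. A is the intersection of line DN and line HY ⇒ A = (0, 1/2)
5. C is the centroid of triangle YWP ⇒ C = (55/54, 4/27)
through H parallel to AD: direction (1/3, -1/6); meets CD at V = (128/51, -13/51)
V = C + t·(D−C) with t = -37/17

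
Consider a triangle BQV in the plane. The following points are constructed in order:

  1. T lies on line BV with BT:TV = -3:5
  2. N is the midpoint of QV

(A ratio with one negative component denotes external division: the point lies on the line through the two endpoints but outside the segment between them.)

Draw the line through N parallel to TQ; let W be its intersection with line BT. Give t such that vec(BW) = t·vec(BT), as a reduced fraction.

Assign B = (0, 0), Q = (1, 0), V = (0, 1) — the answer is frame-independent, so this choice is without loss of generality.
1. T lies on line BV with BT:TV = -3:5 ⇒ T = (0, -3/2)
2. N is the midpoint of QV ⇒ N = (1/2, 1/2)
through N parallel to TQ: direction (1, 3/2); meets BT at W = (0, -1/4)
W = B + t·(T−B) with t = 1/6

t = 1/6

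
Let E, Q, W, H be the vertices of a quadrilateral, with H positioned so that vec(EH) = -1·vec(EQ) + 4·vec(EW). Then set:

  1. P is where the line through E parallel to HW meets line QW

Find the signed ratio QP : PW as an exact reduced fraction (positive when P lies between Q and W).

Set E = (0, 0), Q = (1, 0), W = (0, 1), H = (-1, 4); any affine frame gives the same invariant.
1. P is where the line through E parallel to HW meets line QW ⇒ P = (-1/2, 3/2)
P = Q + t·(W−Q) with t = 3/2, so QP:PW = t:(1−t) = 3/2:-1/2

QP:PW = -3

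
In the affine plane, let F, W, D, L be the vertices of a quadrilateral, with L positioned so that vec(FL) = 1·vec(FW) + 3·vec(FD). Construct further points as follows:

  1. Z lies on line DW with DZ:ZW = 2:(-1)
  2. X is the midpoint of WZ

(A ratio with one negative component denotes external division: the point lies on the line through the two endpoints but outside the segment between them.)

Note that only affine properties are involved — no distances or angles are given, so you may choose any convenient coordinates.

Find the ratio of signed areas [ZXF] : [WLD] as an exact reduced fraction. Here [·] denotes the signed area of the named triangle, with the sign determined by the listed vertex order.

[ZXF]:[WLD] = 1/6

Set F = (0, 0), W = (1, 0), D = (0, 1), L = (1, 3); any affine frame gives the same invariant.
1. Z lies on line DW with DZ:ZW = 2:(-1) ⇒ Z = (2, -1)
2. X is the midpoint of WZ ⇒ X = (3/2, -1/2)
2·[ZXF] = 1/2, 2·[WLD] = 3
[ZXF]:[WLD] = 1/2:3 = 1/6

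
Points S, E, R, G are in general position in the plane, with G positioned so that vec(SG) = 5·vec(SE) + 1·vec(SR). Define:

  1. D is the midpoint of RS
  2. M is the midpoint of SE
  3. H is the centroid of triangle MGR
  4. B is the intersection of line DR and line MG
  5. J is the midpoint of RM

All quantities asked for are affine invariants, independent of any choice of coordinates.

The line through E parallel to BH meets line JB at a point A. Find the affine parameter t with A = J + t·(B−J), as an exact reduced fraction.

Assign S = (0, 0), E = (1, 0), R = (0, 1), G = (5, 1) — the answer is frame-independent, so this choice is without loss of generality.
1. D is the midpoint of RS ⇒ D = (0, 1/2)
2. M is the midpoint of SE ⇒ M = (1/2, 0)
3. H is the centroid of triangle MGR ⇒ H = (11/6, 2/3)
4. B is the intersection of line DR and line MG ⇒ B = (0, -1/9)
5. J is the midpoint of RM ⇒ J = (1/4, 1/2)
through E parallel to BH: direction (11/6, 7/9); meets JB at A = (-31/200, -49/100)
A = J + t·(B−J) with t = 81/50

t = 81/50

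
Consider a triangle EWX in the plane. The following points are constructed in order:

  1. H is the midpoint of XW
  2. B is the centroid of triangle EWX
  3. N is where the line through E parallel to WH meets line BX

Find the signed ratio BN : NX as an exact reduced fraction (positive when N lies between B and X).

Work in coordinates with E = (0, 0), W = (1, 0), X = (0, 1).
1. H is the midpoint of XW ⇒ H = (1/2, 1/2)
2. B is the centroid of triangle EWX ⇒ B = (1/3, 1/3)
3. N is where the line through E parallel to WH meets line BX ⇒ N = (1, -1)
N = B + t·(X−B) with t = -2, so BN:NX = t:(1−t) = -2:3

BN:NX = -2/3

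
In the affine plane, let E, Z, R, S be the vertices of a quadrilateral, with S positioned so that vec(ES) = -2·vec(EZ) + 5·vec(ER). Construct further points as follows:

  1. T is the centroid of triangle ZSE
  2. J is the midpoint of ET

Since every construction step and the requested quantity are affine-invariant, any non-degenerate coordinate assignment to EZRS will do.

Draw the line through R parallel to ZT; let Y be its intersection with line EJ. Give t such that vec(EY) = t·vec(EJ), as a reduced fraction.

Assign E = (0, 0), Z = (1, 0), R = (0, 1), S = (-2, 5) — the answer is frame-independent, so this choice is without loss of generality.
1. T is the centroid of triangle ZSE ⇒ T = (-1/3, 5/3)
2. J is the midpoint of ET ⇒ J = (-1/6, 5/6)
through R parallel to ZT: direction (-4/3, 5/3); meets EJ at Y = (-4/15, 4/3)
Y = E + t·(J−E) with t = 8/5

t = 8/5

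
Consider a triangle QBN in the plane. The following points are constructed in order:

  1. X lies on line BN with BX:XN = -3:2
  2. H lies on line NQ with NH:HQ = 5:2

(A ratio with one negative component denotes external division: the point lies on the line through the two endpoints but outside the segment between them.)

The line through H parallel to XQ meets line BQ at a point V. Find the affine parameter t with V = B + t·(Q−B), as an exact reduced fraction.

Assign Q = (0, 0), B = (1, 0), N = (0, 1) — the answer is frame-independent, so this choice is without loss of generality.
1. X lies on line BN with BX:XN = -3:2 ⇒ X = (-2, 3)
2. H lies on line NQ with NH:HQ = 5:2 ⇒ H = (0, 2/7)
through H parallel to XQ: direction (2, -3); meets BQ at V = (4/21, 0)
V = B + t·(Q−B) with t = 17/21

t = 17/21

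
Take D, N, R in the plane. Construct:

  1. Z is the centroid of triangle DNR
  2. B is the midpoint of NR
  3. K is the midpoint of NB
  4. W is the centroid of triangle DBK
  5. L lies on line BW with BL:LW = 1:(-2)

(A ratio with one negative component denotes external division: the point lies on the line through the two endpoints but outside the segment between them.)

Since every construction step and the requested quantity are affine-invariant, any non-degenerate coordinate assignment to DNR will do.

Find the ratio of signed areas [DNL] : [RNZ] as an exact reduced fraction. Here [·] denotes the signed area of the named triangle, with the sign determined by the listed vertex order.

[DNL]:[RNZ] = -9/4

Choose coordinates D = (0, 0), N = (1, 0), R = (0, 1).
1. Z is the centroid of triangle DNR ⇒ Z = (1/3, 1/3)
2. B is the midpoint of NR ⇒ B = (1/2, 1/2)
3. K is the midpoint of NB ⇒ K = (3/4, 1/4)
4. W is the centroid of triangle DBK ⇒ W = (5/12, 1/4)
5. L lies on line BW with BL:LW = 1:(-2) ⇒ L = (7/12, 3/4)
2·[DNL] = 3/4, 2·[RNZ] = -1/3
[DNL]:[RNZ] = 3/4:-1/3 = -9/4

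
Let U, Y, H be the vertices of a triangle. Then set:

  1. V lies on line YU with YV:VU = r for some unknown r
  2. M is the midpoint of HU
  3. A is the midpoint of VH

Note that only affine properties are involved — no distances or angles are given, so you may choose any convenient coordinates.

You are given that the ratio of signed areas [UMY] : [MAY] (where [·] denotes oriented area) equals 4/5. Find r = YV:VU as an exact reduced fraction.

r = -3/5

Assign U = (0, 0), Y = (1, 0), H = (0, 1) — the answer is frame-independent, so this choice is without loss of generality.
1. With YV:VU = r, write λ = r/(r+1) so V = Y + λ·(U−Y); V is affine-linear in λ
2. M is the midpoint of HU ⇒ M = (0, 1/2)
3. A is the midpoint of VH ⇒ A is an affine combination of earlier points and hence also affine-linear in λ
Every point depending on V is an affine combination of V and λ-independent points, so each such coordinate is linear in λ; the λ² term in each signed area is a multiple of (U−Y)×(U−Y) = 0, so 2·[UMY] and 2·[MAY] are each linear in λ. Evaluating at λ=0 and λ=1:
  2·[UMY] = -1/2,   2·[MAY] = 1/4·λ − 1/4
So [UMY]:[MAY] = (-1/2) / (1/4·λ − 1/4). Setting this equal to 4/5:
  -1/2 = 4/5·(1/4·λ − 1/4)  ⇒  λ = -3/2
Then r = λ/(1−λ) = (-3/2)/(5/2) = -3/5. Check: with r = -3/5, V = (5/2, 0) and [UMY]:[MAY] = 4/5 as required.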